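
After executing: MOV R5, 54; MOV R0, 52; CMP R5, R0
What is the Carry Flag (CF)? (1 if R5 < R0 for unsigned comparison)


Register state trace:
  MOV R5, 54  → R5 = 54
  MOV R0, 52  → R0 = 52
  CMP R5, R0  → unsigned 54 - 52: no borrow
  54 >= 52, so CF = 0
CF = 0

0


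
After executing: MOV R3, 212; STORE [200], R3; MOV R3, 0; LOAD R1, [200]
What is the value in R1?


Register and memory trace:
  MOV R3, 212  → R3 = 212
  STORE [200], R3  → mem[200] = 212
  MOV R3, 0  → R3 = 0
  LOAD R1, [200]  → R1 = mem[200] = 212
Final: R1 = 212

212


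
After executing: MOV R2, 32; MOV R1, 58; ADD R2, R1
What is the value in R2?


Register state trace:
  MOV R2, 32  → R2 = 32
  MOV R1, 58  → R1 = 58
  ADD R2, R1  → R2 = 32 + 58 = 90
Final: R2 = 90

90


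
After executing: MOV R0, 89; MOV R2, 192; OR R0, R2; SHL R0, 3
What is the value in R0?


Register state trace:
  MOV R0, 89  → R0 = 89 (0b01011001)
  MOV R2, 192  → R2 = 192 (0b11000000)
  OR R0, R2  → R0 = 89 OR 192 = 217 (0b11011001)
  SHL R0, 3  → R0 = 217 << 3 = 1736
Final: R0 = 1736

1736


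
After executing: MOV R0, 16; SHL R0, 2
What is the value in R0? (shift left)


Register state trace:
  MOV R0, 16  → R0 = 16
  SHL R0, 2  → R0 = 16 << 2 = 16 * 2^2 = 64
Final: R0 = 64

64


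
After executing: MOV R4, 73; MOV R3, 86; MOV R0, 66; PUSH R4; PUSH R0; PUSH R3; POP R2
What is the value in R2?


Stack trace (top is rightmost):
  MOV R4, 73  → R4 = 73
  MOV R3, 86  → R3 = 86
  MOV R0, 66  → R0 = 66
  PUSH R4  → stack: [73]
  PUSH R0  → stack: [73, 66]
  PUSH R3  → stack: [73, 66, 86]
  POP R2  → R2 = 86, stack: [73, 66]
Final: R2 = 86

86


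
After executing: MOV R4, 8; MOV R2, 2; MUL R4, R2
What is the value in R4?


Register state trace:
  MOV R4, 8  → R4 = 8
  MOV R2, 2  → R2 = 2
  MUL R4, R2  → R4 = 8 * 2 = 16
Final: R4 = 16

16


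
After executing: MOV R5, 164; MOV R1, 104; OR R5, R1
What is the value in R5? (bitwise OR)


Register state trace:
  MOV R5, 164  → R5 = 164 (0b10100100)
  MOV R1, 104  → R1 = 104 (0b01101000)
  OR R5, R1   → R5 = 164 OR 104 = 236 (0b11101100)
Final: R5 = 236

236


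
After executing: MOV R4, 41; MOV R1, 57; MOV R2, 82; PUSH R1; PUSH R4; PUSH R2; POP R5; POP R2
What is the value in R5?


Stack trace (top is rightmost):
  MOV R4, 41  → R4 = 41
  MOV R1, 57  → R1 = 57
  MOV R2, 82  → R2 = 82
  PUSH R1  → stack: [57]
  PUSH R4  → stack: [57, 41]
  PUSH R2  → stack: [57, 41, 82]
  POP R5  → R5 = 82, stack: [57, 41]
  POP R2  → R2 = 41, stack: [57]
Final: R5 = 82

82


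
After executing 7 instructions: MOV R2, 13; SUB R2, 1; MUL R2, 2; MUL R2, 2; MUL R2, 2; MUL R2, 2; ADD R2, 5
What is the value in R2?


Register state trace:
  MOV R2, 13  → R2 = 13
  SUB R2, 1  → R2 = 13 - 1 = 12
  MUL R2, 2  → R2 = 12 * 2 = 24
  MUL R2, 2  → R2 = 24 * 2 = 48
  MUL R2, 2  → R2 = 48 * 2 = 96
  MUL R2, 2  → R2 = 96 * 2 = 192
  ADD R2, 5  → R2 = 192 + 5 = 197
Final: R2 = 197

197


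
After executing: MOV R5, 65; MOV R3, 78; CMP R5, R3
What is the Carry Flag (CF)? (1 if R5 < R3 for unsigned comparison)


Register state trace:
  MOV R5, 65  → R5 = 65
  MOV R3, 78  → R3 = 78
  CMP R5, R3  → unsigned 65 - 78: borrow occurs
  65 < 78, so CF = 1
CF = 1

1


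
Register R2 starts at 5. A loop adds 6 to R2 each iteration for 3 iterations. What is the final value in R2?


Starting value: R2 = 5
  Iter 1: R2 = 5 + 6 = 11
  Iter 2: R2 = 11 + 6 = 17
  Iter 3: R2 = 17 + 6 = 23
Final: R2 = 23

23


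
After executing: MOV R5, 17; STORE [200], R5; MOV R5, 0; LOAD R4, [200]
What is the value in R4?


Register and memory trace:
  MOV R5, 17  → R5 = 17
  STORE [200], R5  → mem[200] = 17
  MOV R5, 0  → R5 = 0
  LOAD R4, [200]  → R4 = mem[200] = 17
Final: R4 = 17

17


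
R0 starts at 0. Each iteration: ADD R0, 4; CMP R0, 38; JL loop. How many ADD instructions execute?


Loop trace (R0 starts at 0, target 38, step 4):
  ADD #1: R0 = 0 + 4 = 4  → 4 < 38, loop
  ADD #2: R0 = 4 + 4 = 8  → 8 < 38, loop
  ADD #3: R0 = 8 + 4 = 12  → 12 < 38, loop
  ADD #4: R0 = 12 + 4 = 16  → 16 < 38, loop
  ADD #5: R0 = 16 + 4 = 20  → 20 < 38, loop
  ADD #6: R0 = 20 + 4 = 24  → 24 < 38, loop
  ADD #7: R0 = 24 + 4 = 28  → 28 < 38, loop
  ADD #8: R0 = 28 + 4 = 32  → 32 < 38, loop
  ADD #9: R0 = 32 + 4 = 36  → 36 < 38, loop
  ADD #10: R0 = 36 + 4 = 40  → 40 >= 38, exit
Total ADD instructions: 10

10


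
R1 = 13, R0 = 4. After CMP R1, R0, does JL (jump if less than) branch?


Trace:
  R1 = 13, R0 = 4
  CMP R1, R0  → compares 13 vs 4
  JL checks: is 13 less than 4?
  13 > 4, so condition is false
Branch taken: No

No


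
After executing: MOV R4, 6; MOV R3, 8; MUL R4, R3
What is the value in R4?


Register state trace:
  MOV R4, 6  → R4 = 6
  MOV R3, 8  → R3 = 8
  MUL R4, R3  → R4 = 6 * 8 = 48
Final: R4 = 48

48


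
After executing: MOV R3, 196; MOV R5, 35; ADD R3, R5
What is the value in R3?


Register state trace:
  MOV R3, 196  → R3 = 196
  MOV R5, 35  → R5 = 35
  ADD R3, R5  → R3 = 196 + 35 = 231
Final: R3 = 231

231


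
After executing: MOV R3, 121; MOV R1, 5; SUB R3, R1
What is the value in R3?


Register state trace:
  MOV R3, 121  → R3 = 121
  MOV R1, 5  → R1 = 5
  SUB R3, R1  → R3 = 121 - 5 = 116
Final: R3 = 116

116


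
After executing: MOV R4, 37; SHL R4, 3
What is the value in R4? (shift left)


Register state trace:
  MOV R4, 37  → R4 = 37
  SHL R4, 3  → R4 = 37 << 3 = 37 * 2^3 = 296
Final: R4 = 296

296


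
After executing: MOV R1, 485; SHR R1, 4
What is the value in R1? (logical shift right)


Register state trace:
  MOV R1, 485  → R1 = 485
  SHR R1, 4  → R1 = 485 >> 4 = 485 // 2^4 = 30
Final: R1 = 30

30


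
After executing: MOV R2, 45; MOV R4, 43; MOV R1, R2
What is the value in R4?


Register state trace:
  MOV R2, 45  → R2 = 45
  MOV R4, 43  → R4 = 43
  MOV R1, R2  → R1 = 45
Final: R4 = 43

43


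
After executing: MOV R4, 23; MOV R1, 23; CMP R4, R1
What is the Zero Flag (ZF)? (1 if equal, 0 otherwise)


Register state trace:
  MOV R4, 23  → R4 = 23
  MOV R1, 23  → R1 = 23
  CMP R4, R1  → computes 23 - 23 = 0
  Result is zero, so values are equal
ZF = 1

1


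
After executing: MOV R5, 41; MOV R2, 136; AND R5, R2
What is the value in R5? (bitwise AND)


Register state trace:
  MOV R5, 41  → R5 = 41 (0b00101001)
  MOV R2, 136  → R2 = 136 (0b10001000)
  AND R5, R2  → R5 = 41 AND 136 = 8 (0b00001000)
Final: R5 = 8

8


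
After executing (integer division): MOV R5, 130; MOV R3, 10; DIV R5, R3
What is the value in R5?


Register state trace:
  MOV R5, 130  → R5 = 130
  MOV R3, 10  → R3 = 10
  DIV R5, R3  → R5 = 130 // 10 = 13
Final: R5 = 13

13


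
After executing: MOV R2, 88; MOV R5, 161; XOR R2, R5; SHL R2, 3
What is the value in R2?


Register state trace:
  MOV R2, 88  → R2 = 88 (0b01011000)
  MOV R5, 161  → R5 = 161 (0b10100001)
  XOR R2, R5  → R2 = 88 XOR 161 = 249 (0b11111001)
  SHL R2, 3  → R2 = 249 << 3 = 1992
Final: R2 = 1992

1992


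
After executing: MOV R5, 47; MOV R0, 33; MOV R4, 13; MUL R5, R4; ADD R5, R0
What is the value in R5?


Register state trace:
  MOV R5, 47  → R5 = 47
  MOV R0, 33  → R0 = 33
  MOV R4, 13  → R4 = 13
  MUL R5, R4  → R5 = 47 * 13 = 611
  ADD R5, R0  → R5 = 611 + 33 = 644
Final: R5 = 644

644


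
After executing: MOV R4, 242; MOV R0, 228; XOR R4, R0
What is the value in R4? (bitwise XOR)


Register state trace:
  MOV R4, 242  → R4 = 242 (0b11110010)
  MOV R0, 228  → R0 = 228 (0b11100100)
  XOR R4, R0  → R4 = 242 XOR 228 = 22 (0b00010110)
Final: R4 = 22

22


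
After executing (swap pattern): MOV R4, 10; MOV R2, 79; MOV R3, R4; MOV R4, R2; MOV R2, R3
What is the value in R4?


Register state trace (swap pattern):
  MOV R4, 10  → R4 = 10
  MOV R2, 79  → R2 = 79
  MOV R3, R4  → R3 = 10  (save R4)
  MOV R4, R2  → R4 = 79  (R4 gets R2's value)
  MOV R2, R3  → R2 = 10  (R2 gets saved value)
Final: R4 = 79

79


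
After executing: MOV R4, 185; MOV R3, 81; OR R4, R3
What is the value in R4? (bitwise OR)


Register state trace:
  MOV R4, 185  → R4 = 185 (0b10111001)
  MOV R3, 81  → R3 = 81 (0b01010001)
  OR R4, R3   → R4 = 185 OR 81 = 249 (0b11111001)
Final: R4 = 249

249


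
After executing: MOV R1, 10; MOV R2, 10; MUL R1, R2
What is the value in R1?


Register state trace:
  MOV R1, 10  → R1 = 10
  MOV R2, 10  → R2 = 10
  MUL R1, R2  → R1 = 10 * 10 = 100
Final: R1 = 100

100


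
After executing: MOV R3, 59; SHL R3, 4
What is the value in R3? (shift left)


Register state trace:
  MOV R3, 59  → R3 = 59
  SHL R3, 4  → R3 = 59 << 4 = 59 * 2^4 = 944
Final: R3 = 944

944


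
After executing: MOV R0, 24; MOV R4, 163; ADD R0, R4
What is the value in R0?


Register state trace:
  MOV R0, 24  → R0 = 24
  MOV R4, 163  → R4 = 163
  ADD R0, R4  → R0 = 24 + 163 = 187
Final: R0 = 187

187


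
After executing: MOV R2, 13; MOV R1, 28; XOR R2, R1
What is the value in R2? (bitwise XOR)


Register state trace:
  MOV R2, 13  → R2 = 13 (0b00001101)
  MOV R1, 28  → R1 = 28 (0b00011100)
  XOR R2, R1  → R2 = 13 XOR 28 = 17 (0b00010001)
Final: R2 = 17

17


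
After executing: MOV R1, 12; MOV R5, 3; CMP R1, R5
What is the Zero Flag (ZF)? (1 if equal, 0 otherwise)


Register state trace:
  MOV R1, 12  → R1 = 12
  MOV R5, 3  → R5 = 3
  CMP R1, R5  → computes 12 - 3 = 9
  Result is nonzero, so values are not equal
ZF = 0

0


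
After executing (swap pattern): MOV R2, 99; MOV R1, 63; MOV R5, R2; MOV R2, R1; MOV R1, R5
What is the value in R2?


Register state trace (swap pattern):
  MOV R2, 99  → R2 = 99
  MOV R1, 63  → R1 = 63
  MOV R5, R2  → R5 = 99  (save R2)
  MOV R2, R1  → R2 = 63  (R2 gets R1's value)
  MOV R1, R5  → R1 = 99  (R1 gets saved value)
Final: R2 = 63

63


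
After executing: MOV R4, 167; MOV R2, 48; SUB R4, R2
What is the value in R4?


Register state trace:
  MOV R4, 167  → R4 = 167
  MOV R2, 48  → R2 = 48
  SUB R4, R2  → R4 = 167 - 48 = 119
Final: R4 = 119

119


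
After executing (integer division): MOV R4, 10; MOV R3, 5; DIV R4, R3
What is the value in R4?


Register state trace:
  MOV R4, 10  → R4 = 10
  MOV R3, 5  → R3 = 5
  DIV R4, R3  → R4 = 10 // 5 = 2
Final: R4 = 2

2


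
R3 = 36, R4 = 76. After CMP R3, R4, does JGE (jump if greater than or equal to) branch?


Trace:
  R3 = 36, R4 = 76
  CMP R3, R4  → compares 36 vs 76
  JGE checks: is 36 greater than or equal to 76?
  36 < 76, so condition is false
Branch taken: No

No


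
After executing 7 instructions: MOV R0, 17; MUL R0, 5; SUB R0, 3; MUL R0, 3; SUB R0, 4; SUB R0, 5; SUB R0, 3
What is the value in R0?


Register state trace:
  MOV R0, 17  → R0 = 17
  MUL R0, 5  → R0 = 17 * 5 = 85
  SUB R0, 3  → R0 = 85 - 3 = 82
  MUL R0, 3  → R0 = 82 * 3 = 246
  SUB R0, 4  → R0 = 246 - 4 = 242
  SUB R0, 5  → R0 = 242 - 5 = 237
  SUB R0, 3  → R0 = 237 - 3 = 234
Final: R0 = 234

234


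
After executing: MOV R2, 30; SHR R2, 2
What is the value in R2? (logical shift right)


Register state trace:
  MOV R2, 30  → R2 = 30
  SHR R2, 2  → R2 = 30 >> 2 = 30 // 2^2 = 7
Final: R2 = 7

7


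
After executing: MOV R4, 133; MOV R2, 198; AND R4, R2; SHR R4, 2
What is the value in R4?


Register state trace:
  MOV R4, 133  → R4 = 133 (0b10000101)
  MOV R2, 198  → R2 = 198 (0b11000110)
  AND R4, R2  → R4 = 133 AND 198 = 132 (0b10000100)
  SHR R4, 2  → R4 = 132 >> 2 = 33
Final: R4 = 33

33


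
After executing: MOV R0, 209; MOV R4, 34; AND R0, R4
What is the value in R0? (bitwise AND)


Register state trace:
  MOV R0, 209  → R0 = 209 (0b11010001)
  MOV R4, 34  → R4 = 34 (0b00100010)
  AND R0, R4  → R0 = 209 AND 34 = 0 (0b00000000)
Final: R0 = 0

0


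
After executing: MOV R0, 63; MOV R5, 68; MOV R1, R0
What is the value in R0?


Register state trace:
  MOV R0, 63  → R0 = 63
  MOV R5, 68  → R5 = 68
  MOV R1, R0  → R1 = 63
Final: R0 = 63

63


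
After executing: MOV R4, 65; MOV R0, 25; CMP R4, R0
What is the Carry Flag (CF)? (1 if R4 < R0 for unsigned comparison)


Register state trace:
  MOV R4, 65  → R4 = 65
  MOV R0, 25  → R0 = 25
  CMP R4, R0  → unsigned 65 - 25: no borrow
  65 >= 25, so CF = 0
CF = 0

0


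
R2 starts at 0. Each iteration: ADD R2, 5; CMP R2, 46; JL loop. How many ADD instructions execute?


Loop trace (R2 starts at 0, target 46, step 5):
  ADD #1: R2 = 0 + 5 = 5  → 5 < 46, loop
  ADD #2: R2 = 5 + 5 = 10  → 10 < 46, loop
  ADD #3: R2 = 10 + 5 = 15  → 15 < 46, loop
  ADD #4: R2 = 15 + 5 = 20  → 20 < 46, loop
  ADD #5: R2 = 20 + 5 = 25  → 25 < 46, loop
  ADD #6: R2 = 25 + 5 = 30  → 30 < 46, loop
  ADD #7: R2 = 30 + 5 = 35  → 35 < 46, loop
  ADD #8: R2 = 35 + 5 = 40  → 40 < 46, loop
  ADD #9: R2 = 40 + 5 = 45  → 45 < 46, loop
  ADD #10: R2 = 45 + 5 = 50  → 50 >= 46, exit
Total ADD instructions: 10

10


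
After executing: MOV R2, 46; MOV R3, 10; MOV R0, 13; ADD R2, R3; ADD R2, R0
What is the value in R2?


Register state trace:
  MOV R2, 46  → R2 = 46
  MOV R3, 10  → R3 = 10
  MOV R0, 13  → R0 = 13
  ADD R2, R3  → R2 = 46 + 10 = 56
  ADD R2, R0  → R2 = 56 + 13 = 69
Final: R2 = 69

69


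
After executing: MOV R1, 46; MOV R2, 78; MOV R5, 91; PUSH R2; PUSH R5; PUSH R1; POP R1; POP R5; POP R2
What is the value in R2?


Stack trace (top is rightmost):
  MOV R1, 46  → R1 = 46
  MOV R2, 78  → R2 = 78
  MOV R5, 91  → R5 = 91
  PUSH R2  → stack: [78]
  PUSH R5  → stack: [78, 91]
  PUSH R1  → stack: [78, 91, 46]
  POP R1  → R1 = 46, stack: [78, 91]
  POP R5  → R5 = 91, stack: [78]
  POP R2  → R2 = 78, stack: []
Final: R2 = 78

78


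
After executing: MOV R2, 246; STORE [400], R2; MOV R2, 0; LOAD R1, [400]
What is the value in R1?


Register and memory trace:
  MOV R2, 246  → R2 = 246
  STORE [400], R2  → mem[400] = 246
  MOV R2, 0  → R2 = 0
  LOAD R1, [400]  → R1 = mem[400] = 246
Final: R1 = 246

246


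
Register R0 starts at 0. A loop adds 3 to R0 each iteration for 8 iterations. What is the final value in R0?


Starting value: R0 = 0
  Iter 1: R0 = 0 + 3 = 3
  Iter 2: R0 = 3 + 3 = 6
  Iter 3: R0 = 6 + 3 = 9
  Iter 4: R0 = 9 + 3 = 12
  Iter 5: R0 = 12 + 3 = 15
  Iter 6: R0 = 15 + 3 = 18
  Iter 7: R0 = 18 + 3 = 21
  Iter 8: R0 = 21 + 3 = 24
Final: R0 = 24

24


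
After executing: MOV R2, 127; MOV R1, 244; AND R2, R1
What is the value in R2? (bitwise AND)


Register state trace:
  MOV R2, 127  → R2 = 127 (0b01111111)
  MOV R1, 244  → R1 = 244 (0b11110100)
  AND R2, R1  → R2 = 127 AND 244 = 116 (0b01110100)
Final: R2 = 116

116


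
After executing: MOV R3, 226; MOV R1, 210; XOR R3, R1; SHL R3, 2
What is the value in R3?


Register state trace:
  MOV R3, 226  → R3 = 226 (0b11100010)
  MOV R1, 210  → R1 = 210 (0b11010010)
  XOR R3, R1  → R3 = 226 XOR 210 = 48 (0b00110000)
  SHL R3, 2  → R3 = 48 << 2 = 192
Final: R3 = 192

192


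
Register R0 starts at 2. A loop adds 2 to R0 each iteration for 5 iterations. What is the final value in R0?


Starting value: R0 = 2
  Iter 1: R0 = 2 + 2 = 4
  Iter 2: R0 = 4 + 2 = 6
  Iter 3: R0 = 6 + 2 = 8
  Iter 4: R0 = 8 + 2 = 10
  Iter 5: R0 = 10 + 2 = 12
Final: R0 = 12

12


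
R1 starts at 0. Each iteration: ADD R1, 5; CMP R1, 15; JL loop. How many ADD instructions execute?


Loop trace (R1 starts at 0, target 15, step 5):
  ADD #1: R1 = 0 + 5 = 5  → 5 < 15, loop
  ADD #2: R1 = 5 + 5 = 10  → 10 < 15, loop
  ADD #3: R1 = 10 + 5 = 15  → 15 >= 15, exit
Total ADD instructions: 3

3


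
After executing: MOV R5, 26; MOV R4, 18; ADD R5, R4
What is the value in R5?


Register state trace:
  MOV R5, 26  → R5 = 26
  MOV R4, 18  → R4 = 18
  ADD R5, R4  → R5 = 26 + 18 = 44
Final: R5 = 44

44


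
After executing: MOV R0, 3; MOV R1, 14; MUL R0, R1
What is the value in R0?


Register state trace:
  MOV R0, 3  → R0 = 3
  MOV R1, 14  → R1 = 14
  MUL R0, R1  → R0 = 3 * 14 = 42
Final: R0 = 42

42


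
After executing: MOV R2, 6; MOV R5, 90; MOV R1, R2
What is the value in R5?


Register state trace:
  MOV R2, 6  → R2 = 6
  MOV R5, 90  → R5 = 90
  MOV R1, R2  → R1 = 6
Final: R5 = 90

90


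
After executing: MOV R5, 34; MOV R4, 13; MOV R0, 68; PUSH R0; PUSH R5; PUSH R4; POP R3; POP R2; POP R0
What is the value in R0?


Stack trace (top is rightmost):
  MOV R5, 34  → R5 = 34
  MOV R4, 13  → R4 = 13
  MOV R0, 68  → R0 = 68
  PUSH R0  → stack: [68]
  PUSH R5  → stack: [68, 34]
  PUSH R4  → stack: [68, 34, 13]
  POP R3  → R3 = 13, stack: [68, 34]
  POP R2  → R2 = 34, stack: [68]
  POP R0  → R0 = 68, stack: []
Final: R0 = 68

68


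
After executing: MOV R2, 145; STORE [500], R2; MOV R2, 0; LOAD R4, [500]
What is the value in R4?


Register and memory trace:
  MOV R2, 145  → R2 = 145
  STORE [500], R2  → mem[500] = 145
  MOV R2, 0  → R2 = 0
  LOAD R4, [500]  → R4 = mem[500] = 145
Final: R4 = 145

145


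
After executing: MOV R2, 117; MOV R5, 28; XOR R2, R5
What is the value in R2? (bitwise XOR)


Register state trace:
  MOV R2, 117  → R2 = 117 (0b01110101)
  MOV R5, 28  → R5 = 28 (0b00011100)
  XOR R2, R5  → R2 = 117 XOR 28 = 105 (0b01101001)
Final: R2 = 105

105


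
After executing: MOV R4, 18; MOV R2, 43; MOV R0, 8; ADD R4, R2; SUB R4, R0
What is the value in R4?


Register state trace:
  MOV R4, 18  → R4 = 18
  MOV R2, 43  → R2 = 43
  MOV R0, 8  → R0 = 8
  ADD R4, R2  → R4 = 18 + 43 = 61
  SUB R4, R0  → R4 = 61 - 8 = 53
Final: R4 = 53

53


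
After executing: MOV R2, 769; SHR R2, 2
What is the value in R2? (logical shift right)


Register state trace:
  MOV R2, 769  → R2 = 769
  SHR R2, 2  → R2 = 769 >> 2 = 769 // 2^2 = 192
Final: R2 = 192

192


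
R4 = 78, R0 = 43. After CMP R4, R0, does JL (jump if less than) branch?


Trace:
  R4 = 78, R0 = 43
  CMP R4, R0  → compares 78 vs 43
  JL checks: is 78 less than 43?
  78 > 43, so condition is false
Branch taken: No

No


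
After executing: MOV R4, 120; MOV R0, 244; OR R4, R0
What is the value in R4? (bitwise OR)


Register state trace:
  MOV R4, 120  → R4 = 120 (0b01111000)
  MOV R0, 244  → R0 = 244 (0b11110100)
  OR R4, R0   → R4 = 120 OR 244 = 252 (0b11111100)
Final: R4 = 252

252


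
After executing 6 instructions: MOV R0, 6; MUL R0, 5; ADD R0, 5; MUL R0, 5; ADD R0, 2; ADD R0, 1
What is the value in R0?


Register state trace:
  MOV R0, 6  → R0 = 6
  MUL R0, 5  → R0 = 6 * 5 = 30
  ADD R0, 5  → R0 = 30 + 5 = 35
  MUL R0, 5  → R0 = 35 * 5 = 175
  ADD R0, 2  → R0 = 175 + 2 = 177
  ADD R0, 1  → R0 = 177 + 1 = 178
Final: R0 = 178

178


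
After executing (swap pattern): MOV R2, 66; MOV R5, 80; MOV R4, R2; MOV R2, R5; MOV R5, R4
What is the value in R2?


Register state trace (swap pattern):
  MOV R2, 66  → R2 = 66
  MOV R5, 80  → R5 = 80
  MOV R4, R2  → R4 = 66  (save R2)
  MOV R2, R5  → R2 = 80  (R2 gets R5's value)
  MOV R5, R4  → R5 = 66  (R5 gets saved value)
Final: R2 = 80

80


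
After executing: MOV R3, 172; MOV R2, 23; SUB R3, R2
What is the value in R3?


Register state trace:
  MOV R3, 172  → R3 = 172
  MOV R2, 23  → R2 = 23
  SUB R3, R2  → R3 = 172 - 23 = 149
Final: R3 = 149

149


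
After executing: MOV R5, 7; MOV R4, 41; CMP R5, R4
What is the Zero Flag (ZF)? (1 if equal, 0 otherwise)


Register state trace:
  MOV R5, 7  → R5 = 7
  MOV R4, 41  → R4 = 41
  CMP R5, R4  → computes 7 - 41 = -34
  Result is nonzero, so values are not equal
ZF = 0

0


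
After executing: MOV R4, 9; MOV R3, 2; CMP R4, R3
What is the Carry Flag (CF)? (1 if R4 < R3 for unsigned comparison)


Register state trace:
  MOV R4, 9  → R4 = 9
  MOV R3, 2  → R3 = 2
  CMP R4, R3  → unsigned 9 - 2: no borrow
  9 >= 2, so CF = 0
CF = 0

0


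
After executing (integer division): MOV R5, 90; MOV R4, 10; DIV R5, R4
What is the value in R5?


Register state trace:
  MOV R5, 90  → R5 = 90
  MOV R4, 10  → R4 = 10
  DIV R5, R4  → R5 = 90 // 10 = 9
Final: R5 = 9

9


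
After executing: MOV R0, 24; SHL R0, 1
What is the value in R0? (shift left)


Register state trace:
  MOV R0, 24  → R0 = 24
  SHL R0, 1  → R0 = 24 << 1 = 24 * 2^1 = 48
Final: R0 = 48

48


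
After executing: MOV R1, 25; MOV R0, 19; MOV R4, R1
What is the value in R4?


Register state trace:
  MOV R1, 25  → R1 = 25
  MOV R0, 19  → R0 = 19
  MOV R4, R1  → R4 = 25
Final: R4 = 25

25


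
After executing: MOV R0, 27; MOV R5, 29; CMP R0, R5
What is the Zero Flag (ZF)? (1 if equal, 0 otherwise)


Register state trace:
  MOV R0, 27  → R0 = 27
  MOV R5, 29  → R5 = 29
  CMP R0, R5  → computes 27 - 29 = -2
  Result is nonzero, so values are not equal
ZF = 0

0


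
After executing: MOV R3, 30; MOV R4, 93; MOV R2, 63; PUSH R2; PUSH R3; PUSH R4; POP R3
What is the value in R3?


Stack trace (top is rightmost):
  MOV R3, 30  → R3 = 30
  MOV R4, 93  → R4 = 93
  MOV R2, 63  → R2 = 63
  PUSH R2  → stack: [63]
  PUSH R3  → stack: [63, 30]
  PUSH R4  → stack: [63, 30, 93]
  POP R3  → R3 = 93, stack: [63, 30]
Final: R3 = 93

93


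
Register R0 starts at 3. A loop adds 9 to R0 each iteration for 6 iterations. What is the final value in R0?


Starting value: R0 = 3
  Iter 1: R0 = 3 + 9 = 12
  Iter 2: R0 = 12 + 9 = 21
  Iter 3: R0 = 21 + 9 = 30
  Iter 4: R0 = 30 + 9 = 39
  Iter 5: R0 = 39 + 9 = 48
  Iter 6: R0 = 48 + 9 = 57
Final: R0 = 57

57


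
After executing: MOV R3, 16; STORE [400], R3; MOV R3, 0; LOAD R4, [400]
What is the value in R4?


Register and memory trace:
  MOV R3, 16  → R3 = 16
  STORE [400], R3  → mem[400] = 16
  MOV R3, 0  → R3 = 0
  LOAD R4, [400]  → R4 = mem[400] = 16
Final: R4 = 16

16


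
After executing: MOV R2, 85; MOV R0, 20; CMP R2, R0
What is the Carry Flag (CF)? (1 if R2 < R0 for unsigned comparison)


Register state trace:
  MOV R2, 85  → R2 = 85
  MOV R0, 20  → R0 = 20
  CMP R2, R0  → unsigned 85 - 20: no borrow
  85 >= 20, so CF = 0
CF = 0

0


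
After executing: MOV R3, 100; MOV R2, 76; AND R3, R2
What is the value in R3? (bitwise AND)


Register state trace:
  MOV R3, 100  → R3 = 100 (0b01100100)
  MOV R2, 76  → R2 = 76 (0b01001100)
  AND R3, R2  → R3 = 100 AND 76 = 68 (0b01000100)
Final: R3 = 68

68


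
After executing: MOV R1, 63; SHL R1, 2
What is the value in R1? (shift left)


Register state trace:
  MOV R1, 63  → R1 = 63
  SHL R1, 2  → R1 = 63 << 2 = 63 * 2^2 = 252
Final: R1 = 252

252


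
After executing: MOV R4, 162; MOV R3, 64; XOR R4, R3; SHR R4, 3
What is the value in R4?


Register state trace:
  MOV R4, 162  → R4 = 162 (0b10100010)
  MOV R3, 64  → R3 = 64 (0b01000000)
  XOR R4, R3  → R4 = 162 XOR 64 = 226 (0b11100010)
  SHR R4, 3  → R4 = 226 >> 3 = 28
Final: R4 = 28

28


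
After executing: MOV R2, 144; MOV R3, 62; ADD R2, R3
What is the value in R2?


Register state trace:
  MOV R2, 144  → R2 = 144
  MOV R3, 62  → R3 = 62
  ADD R2, R3  → R2 = 144 + 62 = 206
Final: R2 = 206

206


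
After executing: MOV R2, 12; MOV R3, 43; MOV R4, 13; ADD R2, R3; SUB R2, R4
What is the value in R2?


Register state trace:
  MOV R2, 12  → R2 = 12
  MOV R3, 43  → R3 = 43
  MOV R4, 13  → R4 = 13
  ADD R2, R3  → R2 = 12 + 43 = 55
  SUB R2, R4  → R2 = 55 - 13 = 42
Final: R2 = 42

42


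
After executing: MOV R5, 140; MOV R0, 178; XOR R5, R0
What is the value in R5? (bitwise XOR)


Register state trace:
  MOV R5, 140  → R5 = 140 (0b10001100)
  MOV R0, 178  → R0 = 178 (0b10110010)
  XOR R5, R0  → R5 = 140 XOR 178 = 62 (0b00111110)
Final: R5 = 62

62


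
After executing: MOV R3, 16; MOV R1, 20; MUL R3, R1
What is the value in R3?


Register state trace:
  MOV R3, 16  → R3 = 16
  MOV R1, 20  → R1 = 20
  MUL R3, R1  → R3 = 16 * 20 = 320
Final: R3 = 320

320


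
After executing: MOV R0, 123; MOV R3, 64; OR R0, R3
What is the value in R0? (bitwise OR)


Register state trace:
  MOV R0, 123  → R0 = 123 (0b01111011)
  MOV R3, 64  → R3 = 64 (0b01000000)
  OR R0, R3   → R0 = 123 OR 64 = 123 (0b01111011)
Final: R0 = 123

123


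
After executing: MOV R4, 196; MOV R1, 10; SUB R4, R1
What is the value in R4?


Register state trace:
  MOV R4, 196  → R4 = 196
  MOV R1, 10  → R1 = 10
  SUB R4, R1  → R4 = 196 - 10 = 186
Final: R4 = 186

186


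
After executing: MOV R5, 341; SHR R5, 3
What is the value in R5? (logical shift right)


Register state trace:
  MOV R5, 341  → R5 = 341
  SHR R5, 3  → R5 = 341 >> 3 = 341 // 2^3 = 42
Final: R5 = 42

42


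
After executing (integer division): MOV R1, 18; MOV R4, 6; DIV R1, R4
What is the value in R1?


Register state trace:
  MOV R1, 18  → R1 = 18
  MOV R4, 6  → R4 = 6
  DIV R1, R4  → R1 = 18 // 6 = 3
Final: R1 = 3

3


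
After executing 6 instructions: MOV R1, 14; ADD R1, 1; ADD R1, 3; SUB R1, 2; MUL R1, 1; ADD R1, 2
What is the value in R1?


Register state trace:
  MOV R1, 14  → R1 = 14
  ADD R1, 1  → R1 = 14 + 1 = 15
  ADD R1, 3  → R1 = 15 + 3 = 18
  SUB R1, 2  → R1 = 18 - 2 = 16
  MUL R1, 1  → R1 = 16 * 1 = 16
  ADD R1, 2  → R1 = 16 + 2 = 18
Final: R1 = 18

18


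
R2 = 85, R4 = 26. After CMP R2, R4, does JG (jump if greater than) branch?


Trace:
  R2 = 85, R4 = 26
  CMP R2, R4  → compares 85 vs 26
  JG checks: is 85 greater than 26?
  85 > 26, so condition is true
Branch taken: Yes

Yes


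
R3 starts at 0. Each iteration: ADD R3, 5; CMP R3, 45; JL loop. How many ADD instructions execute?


Loop trace (R3 starts at 0, target 45, step 5):
  ADD #1: R3 = 0 + 5 = 5  → 5 < 45, loop
  ADD #2: R3 = 5 + 5 = 10  → 10 < 45, loop
  ADD #3: R3 = 10 + 5 = 15  → 15 < 45, loop
  ADD #4: R3 = 15 + 5 = 20  → 20 < 45, loop
  ADD #5: R3 = 20 + 5 = 25  → 25 < 45, loop
  ADD #6: R3 = 25 + 5 = 30  → 30 < 45, loop
  ADD #7: R3 = 30 + 5 = 35  → 35 < 45, loop
  ADD #8: R3 = 35 + 5 = 40  → 40 < 45, loop
  ADD #9: R3 = 40 + 5 = 45  → 45 >= 45, exit
Total ADD instructions: 9

9


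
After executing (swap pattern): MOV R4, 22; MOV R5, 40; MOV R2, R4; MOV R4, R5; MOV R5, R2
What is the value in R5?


Register state trace (swap pattern):
  MOV R4, 22  → R4 = 22
  MOV R5, 40  → R5 = 40
  MOV R2, R4  → R2 = 22  (save R4)
  MOV R4, R5  → R4 = 40  (R4 gets R5's value)
  MOV R5, R2  → R5 = 22  (R5 gets saved value)
Final: R5 = 22

22


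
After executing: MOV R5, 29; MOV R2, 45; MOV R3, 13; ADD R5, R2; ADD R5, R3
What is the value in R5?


Register state trace:
  MOV R5, 29  → R5 = 29
  MOV R2, 45  → R2 = 45
  MOV R3, 13  → R3 = 13
  ADD R5, R2  → R5 = 29 + 45 = 74
  ADD R5, R3  → R5 = 74 + 13 = 87
Final: R5 = 87

87


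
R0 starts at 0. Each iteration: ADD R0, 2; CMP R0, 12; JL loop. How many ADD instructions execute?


Loop trace (R0 starts at 0, target 12, step 2):
  ADD #1: R0 = 0 + 2 = 2  → 2 < 12, loop
  ADD #2: R0 = 2 + 2 = 4  → 4 < 12, loop
  ADD #3: R0 = 4 + 2 = 6  → 6 < 12, loop
  ADD #4: R0 = 6 + 2 = 8  → 8 < 12, loop
  ADD #5: R0 = 8 + 2 = 10  → 10 < 12, loop
  ADD #6: R0 = 10 + 2 = 12  → 12 >= 12, exit
Total ADD instructions: 6

6


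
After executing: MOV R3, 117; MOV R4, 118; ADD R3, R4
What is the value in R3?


Register state trace:
  MOV R3, 117  → R3 = 117
  MOV R4, 118  → R4 = 118
  ADD R3, R4  → R3 = 117 + 118 = 235
Final: R3 = 235

235


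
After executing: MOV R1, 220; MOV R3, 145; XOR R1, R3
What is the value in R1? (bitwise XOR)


Register state trace:
  MOV R1, 220  → R1 = 220 (0b11011100)
  MOV R3, 145  → R3 = 145 (0b10010001)
  XOR R1, R3  → R1 = 220 XOR 145 = 77 (0b01001101)
Final: R1 = 77

77


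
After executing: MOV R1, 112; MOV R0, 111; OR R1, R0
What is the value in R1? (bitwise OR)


Register state trace:
  MOV R1, 112  → R1 = 112 (0b01110000)
  MOV R0, 111  → R0 = 111 (0b01101111)
  OR R1, R0   → R1 = 112 OR 111 = 127 (0b01111111)
Final: R1 = 127

127


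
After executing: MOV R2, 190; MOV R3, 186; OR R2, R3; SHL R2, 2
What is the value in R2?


Register state trace:
  MOV R2, 190  → R2 = 190 (0b10111110)
  MOV R3, 186  → R3 = 186 (0b10111010)
  OR R2, R3  → R2 = 190 OR 186 = 190 (0b10111110)
  SHL R2, 2  → R2 = 190 << 2 = 760
Final: R2 = 760

760


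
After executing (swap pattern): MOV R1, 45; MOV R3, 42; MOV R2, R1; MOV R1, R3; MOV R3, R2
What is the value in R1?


Register state trace (swap pattern):
  MOV R1, 45  → R1 = 45
  MOV R3, 42  → R3 = 42
  MOV R2, R1  → R2 = 45  (save R1)
  MOV R1, R3  → R1 = 42  (R1 gets R3's value)
  MOV R3, R2  → R3 = 45  (R3 gets saved value)
Final: R1 = 42

42


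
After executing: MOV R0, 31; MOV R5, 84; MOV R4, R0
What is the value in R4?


Register state trace:
  MOV R0, 31  → R0 = 31
  MOV R5, 84  → R5 = 84
  MOV R4, R0  → R4 = 31
Final: R4 = 31

31


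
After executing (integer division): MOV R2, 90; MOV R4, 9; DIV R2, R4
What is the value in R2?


Register state trace:
  MOV R2, 90  → R2 = 90
  MOV R4, 9  → R4 = 9
  DIV R2, R4  → R2 = 90 // 9 = 10
Final: R2 = 10

10


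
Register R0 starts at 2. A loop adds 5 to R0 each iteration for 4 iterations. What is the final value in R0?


Starting value: R0 = 2
  Iter 1: R0 = 2 + 5 = 7
  Iter 2: R0 = 7 + 5 = 12
  Iter 3: R0 = 12 + 5 = 17
  Iter 4: R0 = 17 + 5 = 22
Final: R0 = 22

22


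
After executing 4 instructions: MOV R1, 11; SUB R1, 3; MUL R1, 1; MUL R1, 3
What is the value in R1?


Register state trace:
  MOV R1, 11  → R1 = 11
  SUB R1, 3  → R1 = 11 - 3 = 8
  MUL R1, 1  → R1 = 8 * 1 = 8
  MUL R1, 3  → R1 = 8 * 3 = 24
Final: R1 = 24

24


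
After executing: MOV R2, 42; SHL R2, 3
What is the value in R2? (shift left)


Register state trace:
  MOV R2, 42  → R2 = 42
  SHL R2, 3  → R2 = 42 << 3 = 42 * 2^3 = 336
Final: R2 = 336

336


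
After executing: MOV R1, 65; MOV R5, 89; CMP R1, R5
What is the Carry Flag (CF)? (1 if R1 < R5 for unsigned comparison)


Register state trace:
  MOV R1, 65  → R1 = 65
  MOV R5, 89  → R5 = 89
  CMP R1, R5  → unsigned 65 - 89: borrow occurs
  65 < 89, so CF = 1
CF = 1

1


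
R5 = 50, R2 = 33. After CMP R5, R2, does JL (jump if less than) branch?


Trace:
  R5 = 50, R2 = 33
  CMP R5, R2  → compares 50 vs 33
  JL checks: is 50 less than 33?
  50 > 33, so condition is false
Branch taken: No

No


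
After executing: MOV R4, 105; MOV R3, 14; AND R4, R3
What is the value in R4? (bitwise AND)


Register state trace:
  MOV R4, 105  → R4 = 105 (0b01101001)
  MOV R3, 14  → R3 = 14 (0b00001110)
  AND R4, R3  → R4 = 105 AND 14 = 8 (0b00001000)
Final: R4 = 8

8


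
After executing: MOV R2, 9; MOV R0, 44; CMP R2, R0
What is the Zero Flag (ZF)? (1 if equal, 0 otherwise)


Register state trace:
  MOV R2, 9  → R2 = 9
  MOV R0, 44  → R0 = 44
  CMP R2, R0  → computes 9 - 44 = -35
  Result is nonzero, so values are not equal
ZF = 0

0


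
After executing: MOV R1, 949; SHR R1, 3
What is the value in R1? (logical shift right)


Register state trace:
  MOV R1, 949  → R1 = 949
  SHR R1, 3  → R1 = 949 >> 3 = 949 // 2^3 = 118
Final: R1 = 118

118


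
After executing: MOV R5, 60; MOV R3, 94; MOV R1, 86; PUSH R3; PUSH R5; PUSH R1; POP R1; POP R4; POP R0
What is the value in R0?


Stack trace (top is rightmost):
  MOV R5, 60  → R5 = 60
  MOV R3, 94  → R3 = 94
  MOV R1, 86  → R1 = 86
  PUSH R3  → stack: [94]
  PUSH R5  → stack: [94, 60]
  PUSH R1  → stack: [94, 60, 86]
  POP R1  → R1 = 86, stack: [94, 60]
  POP R4  → R4 = 60, stack: [94]
  POP R0  → R0 = 94, stack: []
Final: R0 = 94

94


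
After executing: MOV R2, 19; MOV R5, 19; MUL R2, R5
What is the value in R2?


Register state trace:
  MOV R2, 19  → R2 = 19
  MOV R5, 19  → R5 = 19
  MUL R2, R5  → R2 = 19 * 19 = 361
Final: R2 = 361

361


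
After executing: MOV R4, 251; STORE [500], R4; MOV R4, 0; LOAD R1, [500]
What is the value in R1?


Register and memory trace:
  MOV R4, 251  → R4 = 251
  STORE [500], R4  → mem[500] = 251
  MOV R4, 0  → R4 = 0
  LOAD R1, [500]  → R1 = mem[500] = 251
Final: R1 = 251

251


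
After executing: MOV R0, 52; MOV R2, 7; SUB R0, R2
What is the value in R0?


Register state trace:
  MOV R0, 52  → R0 = 52
  MOV R2, 7  → R2 = 7
  SUB R0, R2  → R0 = 52 - 7 = 45
Final: R0 = 45

45


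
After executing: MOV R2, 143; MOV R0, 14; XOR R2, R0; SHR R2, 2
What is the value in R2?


Register state trace:
  MOV R2, 143  → R2 = 143 (0b10001111)
  MOV R0, 14  → R0 = 14 (0b00001110)
  XOR R2, R0  → R2 = 143 XOR 14 = 129 (0b10000001)
  SHR R2, 2  → R2 = 129 >> 2 = 32
Final: R2 = 32

32


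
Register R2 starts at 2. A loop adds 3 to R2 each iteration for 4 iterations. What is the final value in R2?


Starting value: R2 = 2
  Iter 1: R2 = 2 + 3 = 5
  Iter 2: R2 = 5 + 3 = 8
  Iter 3: R2 = 8 + 3 = 11
  Iter 4: R2 = 11 + 3 = 14
Final: R2 = 14

14


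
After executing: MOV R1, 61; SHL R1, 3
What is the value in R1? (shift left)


Register state trace:
  MOV R1, 61  → R1 = 61
  SHL R1, 3  → R1 = 61 << 3 = 61 * 2^3 = 488
Final: R1 = 488

488


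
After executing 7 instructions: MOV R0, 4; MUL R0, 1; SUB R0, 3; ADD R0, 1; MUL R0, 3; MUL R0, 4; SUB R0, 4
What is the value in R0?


Register state trace:
  MOV R0, 4  → R0 = 4
  MUL R0, 1  → R0 = 4 * 1 = 4
  SUB R0, 3  → R0 = 4 - 3 = 1
  ADD R0, 1  → R0 = 1 + 1 = 2
  MUL R0, 3  → R0 = 2 * 3 = 6
  MUL R0, 4  → R0 = 6 * 4 = 24
  SUB R0, 4  → R0 = 24 - 4 = 20
Final: R0 = 20

20


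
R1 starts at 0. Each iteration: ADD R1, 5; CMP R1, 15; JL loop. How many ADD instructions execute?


Loop trace (R1 starts at 0, target 15, step 5):
  ADD #1: R1 = 0 + 5 = 5  → 5 < 15, loop
  ADD #2: R1 = 5 + 5 = 10  → 10 < 15, loop
  ADD #3: R1 = 10 + 5 = 15  → 15 >= 15, exit
Total ADD instructions: 3

3


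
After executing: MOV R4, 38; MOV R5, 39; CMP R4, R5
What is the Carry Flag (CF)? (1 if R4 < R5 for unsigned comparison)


Register state trace:
  MOV R4, 38  → R4 = 38
  MOV R5, 39  → R5 = 39
  CMP R4, R5  → unsigned 38 - 39: borrow occurs
  38 < 39, so CF = 1
CF = 1

1


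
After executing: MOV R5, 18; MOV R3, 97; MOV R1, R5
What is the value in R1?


Register state trace:
  MOV R5, 18  → R5 = 18
  MOV R3, 97  → R3 = 97
  MOV R1, R5  → R1 = 18
Final: R1 = 18

18


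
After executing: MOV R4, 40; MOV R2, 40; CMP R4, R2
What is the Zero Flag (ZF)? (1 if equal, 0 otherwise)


Register state trace:
  MOV R4, 40  → R4 = 40
  MOV R2, 40  → R2 = 40
  CMP R4, R2  → computes 40 - 40 = 0
  Result is zero, so values are equal
ZF = 1

1


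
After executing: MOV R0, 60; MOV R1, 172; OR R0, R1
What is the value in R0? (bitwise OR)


Register state trace:
  MOV R0, 60  → R0 = 60 (0b00111100)
  MOV R1, 172  → R1 = 172 (0b10101100)
  OR R0, R1   → R0 = 60 OR 172 = 188 (0b10111100)
Final: R0 = 188

188


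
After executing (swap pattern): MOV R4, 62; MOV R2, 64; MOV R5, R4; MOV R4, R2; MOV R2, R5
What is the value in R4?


Register state trace (swap pattern):
  MOV R4, 62  → R4 = 62
  MOV R2, 64  → R2 = 64
  MOV R5, R4  → R5 = 62  (save R4)
  MOV R4, R2  → R4 = 64  (R4 gets R2's value)
  MOV R2, R5  → R2 = 62  (R2 gets saved value)
Final: R4 = 64

64


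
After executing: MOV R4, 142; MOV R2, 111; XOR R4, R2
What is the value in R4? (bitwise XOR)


Register state trace:
  MOV R4, 142  → R4 = 142 (0b10001110)
  MOV R2, 111  → R2 = 111 (0b01101111)
  XOR R4, R2  → R4 = 142 XOR 111 = 225 (0b11100001)
Final: R4 = 225

225


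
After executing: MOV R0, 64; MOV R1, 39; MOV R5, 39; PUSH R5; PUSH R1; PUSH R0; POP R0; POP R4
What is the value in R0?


Stack trace (top is rightmost):
  MOV R0, 64  → R0 = 64
  MOV R1, 39  → R1 = 39
  MOV R5, 39  → R5 = 39
  PUSH R5  → stack: [39]
  PUSH R1  → stack: [39, 39]
  PUSH R0  → stack: [39, 39, 64]
  POP R0  → R0 = 64, stack: [39, 39]
  POP R4  → R4 = 39, stack: [39]
Final: R0 = 64

64


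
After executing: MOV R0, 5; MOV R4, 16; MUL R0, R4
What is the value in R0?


Register state trace:
  MOV R0, 5  → R0 = 5
  MOV R4, 16  → R4 = 16
  MUL R0, R4  → R0 = 5 * 16 = 80
Final: R0 = 80

80


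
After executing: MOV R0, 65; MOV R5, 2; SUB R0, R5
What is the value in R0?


Register state trace:
  MOV R0, 65  → R0 = 65
  MOV R5, 2  → R5 = 2
  SUB R0, R5  → R0 = 65 - 2 = 63
Final: R0 = 63

63


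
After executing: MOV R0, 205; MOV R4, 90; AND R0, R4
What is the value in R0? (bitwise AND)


Register state trace:
  MOV R0, 205  → R0 = 205 (0b11001101)
  MOV R4, 90  → R4 = 90 (0b01011010)
  AND R0, R4  → R0 = 205 AND 90 = 72 (0b01001000)
Final: R0 = 72

72


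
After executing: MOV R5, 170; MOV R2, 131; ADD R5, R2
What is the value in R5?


Register state trace:
  MOV R5, 170  → R5 = 170
  MOV R2, 131  → R2 = 131
  ADD R5, R2  → R5 = 170 + 131 = 301
Final: R5 = 301

301


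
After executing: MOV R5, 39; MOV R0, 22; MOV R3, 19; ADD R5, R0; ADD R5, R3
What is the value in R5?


Register state trace:
  MOV R5, 39  → R5 = 39
  MOV R0, 22  → R0 = 22
  MOV R3, 19  → R3 = 19
  ADD R5, R0  → R5 = 39 + 22 = 61
  ADD R5, R3  → R5 = 61 + 19 = 80
Final: R5 = 80

80


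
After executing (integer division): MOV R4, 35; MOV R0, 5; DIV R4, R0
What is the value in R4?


Register state trace:
  MOV R4, 35  → R4 = 35
  MOV R0, 5  → R0 = 5
  DIV R4, R0  → R4 = 35 // 5 = 7
Final: R4 = 7

7


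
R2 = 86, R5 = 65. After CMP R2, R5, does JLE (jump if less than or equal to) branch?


Trace:
  R2 = 86, R5 = 65
  CMP R2, R5  → compares 86 vs 65
  JLE checks: is 86 less than or equal to 65?
  86 > 65, so condition is false
Branch taken: No

No


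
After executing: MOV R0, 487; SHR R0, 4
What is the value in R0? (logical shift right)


Register state trace:
  MOV R0, 487  → R0 = 487
  SHR R0, 4  → R0 = 487 >> 4 = 487 // 2^4 = 30
Final: R0 = 30

30


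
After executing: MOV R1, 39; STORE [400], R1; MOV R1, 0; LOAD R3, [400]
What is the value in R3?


Register and memory trace:
  MOV R1, 39  → R1 = 39
  STORE [400], R1  → mem[400] = 39
  MOV R1, 0  → R1 = 0
  LOAD R3, [400]  → R3 = mem[400] = 39
Final: R3 = 39

39


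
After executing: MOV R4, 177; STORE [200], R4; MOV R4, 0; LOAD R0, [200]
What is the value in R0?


Register and memory trace:
  MOV R4, 177  → R4 = 177
  STORE [200], R4  → mem[200] = 177
  MOV R4, 0  → R4 = 0
  LOAD R0, [200]  → R0 = mem[200] = 177
Final: R0 = 177

177


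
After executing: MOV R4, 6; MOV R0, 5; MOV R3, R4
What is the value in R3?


Register state trace:
  MOV R4, 6  → R4 = 6
  MOV R0, 5  → R0 = 5
  MOV R3, R4  → R3 = 6
Final: R3 = 6

6


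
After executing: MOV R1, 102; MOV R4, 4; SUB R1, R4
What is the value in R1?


Register state trace:
  MOV R1, 102  → R1 = 102
  MOV R4, 4  → R4 = 4
  SUB R1, R4  → R1 = 102 - 4 = 98
Final: R1 = 98

98


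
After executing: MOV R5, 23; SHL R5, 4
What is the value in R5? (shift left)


Register state trace:
  MOV R5, 23  → R5 = 23
  SHL R5, 4  → R5 = 23 << 4 = 23 * 2^4 = 368
Final: R5 = 368

368


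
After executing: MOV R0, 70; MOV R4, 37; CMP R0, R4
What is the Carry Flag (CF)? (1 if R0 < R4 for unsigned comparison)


Register state trace:
  MOV R0, 70  → R0 = 70
  MOV R4, 37  → R4 = 37
  CMP R0, R4  → unsigned 70 - 37: no borrow
  70 >= 37, so CF = 0
CF = 0

0


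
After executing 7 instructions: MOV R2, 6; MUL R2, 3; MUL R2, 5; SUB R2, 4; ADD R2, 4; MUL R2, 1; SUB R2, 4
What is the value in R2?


Register state trace:
  MOV R2, 6  → R2 = 6
  MUL R2, 3  → R2 = 6 * 3 = 18
  MUL R2, 5  → R2 = 18 * 5 = 90
  SUB R2, 4  → R2 = 90 - 4 = 86
  ADD R2, 4  → R2 = 86 + 4 = 90
  MUL R2, 1  → R2 = 90 * 1 = 90
  SUB R2, 4  → R2 = 90 - 4 = 86
Final: R2 = 86

86
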